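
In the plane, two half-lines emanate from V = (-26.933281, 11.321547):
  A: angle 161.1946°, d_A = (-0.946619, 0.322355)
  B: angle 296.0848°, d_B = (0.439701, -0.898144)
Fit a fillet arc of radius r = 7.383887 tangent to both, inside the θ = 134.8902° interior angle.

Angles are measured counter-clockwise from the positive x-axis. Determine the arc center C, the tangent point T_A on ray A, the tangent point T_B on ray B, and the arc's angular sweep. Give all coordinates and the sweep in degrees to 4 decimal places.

bisector direction at 228.6397° = (-0.660792,-0.750569)
center distance |VC| = r/sin(θ/2) = 7.383887/sin(67.4451°) = 7.995439
C = V + |VC|·bis = (-32.2166,5.3204)
T_A = V + ((C−V)·d_A)·d_A = V + 3.0668·d_A = (-29.8364,12.3101)
T_B = V + ((C−V)·d_B)·d_B = V + 3.0668·d_B = (-25.5848,8.5671)
sweep = 180° − θ = 45.1098°

center=(-32.2166,5.3204) T_A=(-29.8364,12.3101) T_B=(-25.5848,8.5671) sweep=45.1098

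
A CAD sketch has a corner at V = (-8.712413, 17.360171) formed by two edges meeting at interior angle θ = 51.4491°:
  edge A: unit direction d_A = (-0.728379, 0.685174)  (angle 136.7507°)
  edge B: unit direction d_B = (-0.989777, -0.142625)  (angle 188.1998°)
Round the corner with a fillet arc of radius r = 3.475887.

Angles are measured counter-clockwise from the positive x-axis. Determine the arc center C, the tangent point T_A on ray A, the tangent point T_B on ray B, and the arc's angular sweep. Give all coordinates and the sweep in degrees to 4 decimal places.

bisector direction at 162.4752° = (-0.953587,0.301118)
center distance |VC| = r/sin(θ/2) = 3.475887/sin(25.7246°) = 8.008123
C = V + |VC|·bis = (-16.3489,19.7716)
T_A = V + ((C−V)·d_A)·d_A = V + 7.2144·d_A = (-13.9673,22.3033)
T_B = V + ((C−V)·d_B)·d_B = V + 7.2144·d_B = (-15.8531,16.3312)
sweep = 180° − θ = 128.5509°

center=(-16.3489,19.7716) T_A=(-13.9673,22.3033) T_B=(-15.8531,16.3312) sweep=128.5509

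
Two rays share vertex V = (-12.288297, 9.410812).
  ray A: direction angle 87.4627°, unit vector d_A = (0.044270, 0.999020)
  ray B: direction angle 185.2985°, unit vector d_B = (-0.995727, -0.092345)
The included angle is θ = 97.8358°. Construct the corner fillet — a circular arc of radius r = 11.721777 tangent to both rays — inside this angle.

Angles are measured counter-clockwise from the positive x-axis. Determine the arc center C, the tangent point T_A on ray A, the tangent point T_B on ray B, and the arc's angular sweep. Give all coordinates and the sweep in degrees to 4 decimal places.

center=(-23.5462,20.1388) T_A=(-11.8359,19.6199) T_B=(-22.4637,8.4671) sweep=82.1642

bisector direction at 136.3806° = (-0.723938,0.689865)
center distance |VC| = r/sin(θ/2) = 11.721777/sin(48.9179°) = 15.550893
C = V + |VC|·bis = (-23.5462,20.1388)
T_A = V + ((C−V)·d_A)·d_A = V + 10.2191·d_A = (-11.8359,19.6199)
T_B = V + ((C−V)·d_B)·d_B = V + 10.2191·d_B = (-22.4637,8.4671)
sweep = 180° − θ = 82.1642°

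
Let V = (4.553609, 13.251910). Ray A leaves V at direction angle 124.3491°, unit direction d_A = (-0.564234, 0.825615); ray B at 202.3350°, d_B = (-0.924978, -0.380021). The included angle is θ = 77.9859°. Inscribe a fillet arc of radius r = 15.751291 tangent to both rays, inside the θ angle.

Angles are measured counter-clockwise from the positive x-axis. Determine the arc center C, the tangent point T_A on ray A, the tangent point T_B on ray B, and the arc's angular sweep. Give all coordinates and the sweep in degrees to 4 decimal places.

center=(-19.4287,20.4278) T_A=(-6.4242,29.3152) T_B=(-13.4429,5.8582) sweep=102.0141

bisector direction at 163.3421° = (-0.958033,0.286657)
center distance |VC| = r/sin(θ/2) = 15.751291/sin(38.9930°) = 25.032853
C = V + |VC|·bis = (-19.4287,20.4278)
T_A = V + ((C−V)·d_A)·d_A = V + 19.4561·d_A = (-6.4242,29.3152)
T_B = V + ((C−V)·d_B)·d_B = V + 19.4561·d_B = (-13.4429,5.8582)
sweep = 180° − θ = 102.0141°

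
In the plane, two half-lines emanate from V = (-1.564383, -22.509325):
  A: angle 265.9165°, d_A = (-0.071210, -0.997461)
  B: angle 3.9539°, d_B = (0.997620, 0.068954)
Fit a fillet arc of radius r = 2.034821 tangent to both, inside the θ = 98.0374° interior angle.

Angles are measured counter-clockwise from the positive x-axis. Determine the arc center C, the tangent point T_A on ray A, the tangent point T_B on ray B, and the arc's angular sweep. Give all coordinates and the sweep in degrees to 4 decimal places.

center=(0.3394,-24.4174) T_A=(-1.6903,-24.2725) T_B=(0.1991,-22.3874) sweep=81.9626

bisector direction at 314.9352° = (0.706307,-0.707906)
center distance |VC| = r/sin(θ/2) = 2.034821/sin(49.0187°) = 2.695400
C = V + |VC|·bis = (0.3394,-24.4174)
T_A = V + ((C−V)·d_A)·d_A = V + 1.7677·d_A = (-1.6903,-24.2725)
T_B = V + ((C−V)·d_B)·d_B = V + 1.7677·d_B = (0.1991,-22.3874)
sweep = 180° − θ = 81.9626°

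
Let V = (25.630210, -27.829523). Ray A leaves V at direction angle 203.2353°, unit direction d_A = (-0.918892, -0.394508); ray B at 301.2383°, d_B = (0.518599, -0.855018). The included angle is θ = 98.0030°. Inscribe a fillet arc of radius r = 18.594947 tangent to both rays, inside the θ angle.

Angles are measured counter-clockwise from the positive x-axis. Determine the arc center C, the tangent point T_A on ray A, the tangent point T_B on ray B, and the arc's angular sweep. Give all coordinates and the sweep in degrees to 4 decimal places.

center=(18.1136,-51.2929) T_A=(10.7777,-34.2061) T_B=(34.0126,-41.6496) sweep=81.9970

bisector direction at 252.2368° = (-0.305084,-0.952326)
center distance |VC| = r/sin(θ/2) = 18.594947/sin(49.0015°) = 24.637986
C = V + |VC|·bis = (18.1136,-51.2929)
T_A = V + ((C−V)·d_A)·d_A = V + 16.1635·d_A = (10.7777,-34.2061)
T_B = V + ((C−V)·d_B)·d_B = V + 16.1635·d_B = (34.0126,-41.6496)
sweep = 180° − θ = 81.9970°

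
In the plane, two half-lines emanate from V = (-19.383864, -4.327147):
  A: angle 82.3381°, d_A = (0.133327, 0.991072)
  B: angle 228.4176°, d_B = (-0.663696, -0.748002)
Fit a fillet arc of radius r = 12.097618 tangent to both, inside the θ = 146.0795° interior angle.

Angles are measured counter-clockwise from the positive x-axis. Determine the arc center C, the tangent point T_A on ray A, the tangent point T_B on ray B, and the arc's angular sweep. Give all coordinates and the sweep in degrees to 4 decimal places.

center=(-30.8816,0.9423) T_A=(-18.8920,-0.6706) T_B=(-21.8325,-7.0869) sweep=33.9205

bisector direction at 155.3778° = (-0.909075,0.416632)
center distance |VC| = r/sin(θ/2) = 12.097618/sin(73.0397°) = 12.647700
C = V + |VC|·bis = (-30.8816,0.9423)
T_A = V + ((C−V)·d_A)·d_A = V + 3.6894·d_A = (-18.8920,-0.6706)
T_B = V + ((C−V)·d_B)·d_B = V + 3.6894·d_B = (-21.8325,-7.0869)
sweep = 180° − θ = 33.9205°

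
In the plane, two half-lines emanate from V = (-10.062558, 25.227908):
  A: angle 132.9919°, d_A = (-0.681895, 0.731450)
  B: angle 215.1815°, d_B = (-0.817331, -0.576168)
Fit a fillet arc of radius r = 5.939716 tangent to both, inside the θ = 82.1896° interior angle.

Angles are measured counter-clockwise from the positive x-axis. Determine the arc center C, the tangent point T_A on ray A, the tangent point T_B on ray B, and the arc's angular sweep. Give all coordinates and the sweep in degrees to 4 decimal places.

bisector direction at 174.0867° = (-0.994679,0.103023)
center distance |VC| = r/sin(θ/2) = 5.939716/sin(41.0948°) = 9.036443
C = V + |VC|·bis = (-19.0509,26.1589)
T_A = V + ((C−V)·d_A)·d_A = V + 6.8101·d_A = (-14.7063,30.2091)
T_B = V + ((C−V)·d_B)·d_B = V + 6.8101·d_B = (-15.6286,21.3042)
sweep = 180° − θ = 97.8104°

center=(-19.0509,26.1589) T_A=(-14.7063,30.2091) T_B=(-15.6286,21.3042) sweep=97.8104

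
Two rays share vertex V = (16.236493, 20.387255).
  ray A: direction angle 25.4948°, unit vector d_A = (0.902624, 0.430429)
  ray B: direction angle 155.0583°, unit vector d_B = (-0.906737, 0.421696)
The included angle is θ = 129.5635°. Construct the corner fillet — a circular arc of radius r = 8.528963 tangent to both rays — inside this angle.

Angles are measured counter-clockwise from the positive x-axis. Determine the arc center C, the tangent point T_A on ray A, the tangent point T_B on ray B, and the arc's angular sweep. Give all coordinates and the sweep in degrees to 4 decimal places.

bisector direction at 90.2766° = (-0.004827,0.999988)
center distance |VC| = r/sin(θ/2) = 8.528963/sin(64.7818°) = 9.427483
C = V + |VC|·bis = (16.1910,29.8146)
T_A = V + ((C−V)·d_A)·d_A = V + 4.0167·d_A = (19.8621,22.1162)
T_B = V + ((C−V)·d_B)·d_B = V + 4.0167·d_B = (12.5944,22.0811)
sweep = 180° − θ = 50.4365°

center=(16.1910,29.8146) T_A=(19.8621,22.1162) T_B=(12.5944,22.0811) sweep=50.4365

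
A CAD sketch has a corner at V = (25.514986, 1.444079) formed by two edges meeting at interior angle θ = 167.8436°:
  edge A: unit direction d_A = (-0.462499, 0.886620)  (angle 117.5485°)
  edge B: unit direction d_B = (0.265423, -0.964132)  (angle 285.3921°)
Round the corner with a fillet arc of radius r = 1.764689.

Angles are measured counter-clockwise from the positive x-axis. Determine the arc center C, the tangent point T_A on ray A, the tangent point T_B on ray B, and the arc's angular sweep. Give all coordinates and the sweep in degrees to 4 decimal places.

center=(23.8635,0.7945) T_A=(25.4281,1.6107) T_B=(25.5649,1.2629) sweep=12.1564

bisector direction at 201.4703° = (-0.930607,-0.366019)
center distance |VC| = r/sin(θ/2) = 1.764689/sin(83.9218°) = 1.774666
C = V + |VC|·bis = (23.8635,0.7945)
T_A = V + ((C−V)·d_A)·d_A = V + 0.1879·d_A = (25.4281,1.6107)
T_B = V + ((C−V)·d_B)·d_B = V + 0.1879·d_B = (25.5649,1.2629)
sweep = 180° − θ = 12.1564°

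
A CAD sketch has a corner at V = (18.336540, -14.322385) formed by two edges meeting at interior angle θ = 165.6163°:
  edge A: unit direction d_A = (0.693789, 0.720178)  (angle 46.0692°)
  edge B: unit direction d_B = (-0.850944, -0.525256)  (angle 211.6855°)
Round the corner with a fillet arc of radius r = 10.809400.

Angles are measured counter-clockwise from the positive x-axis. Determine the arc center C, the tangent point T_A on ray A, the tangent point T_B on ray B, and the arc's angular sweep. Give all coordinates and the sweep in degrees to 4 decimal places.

center=(11.4982,-5.8406) T_A=(19.2829,-13.3401) T_B=(17.1759,-15.0388) sweep=14.3837

bisector direction at 128.8774° = (-0.627655,0.778491)
center distance |VC| = r/sin(θ/2) = 10.809400/sin(82.8081°) = 10.895117
C = V + |VC|·bis = (11.4982,-5.8406)
T_A = V + ((C−V)·d_A)·d_A = V + 1.3640·d_A = (19.2829,-13.3401)
T_B = V + ((C−V)·d_B)·d_B = V + 1.3640·d_B = (17.1759,-15.0388)
sweep = 180° − θ = 14.3837°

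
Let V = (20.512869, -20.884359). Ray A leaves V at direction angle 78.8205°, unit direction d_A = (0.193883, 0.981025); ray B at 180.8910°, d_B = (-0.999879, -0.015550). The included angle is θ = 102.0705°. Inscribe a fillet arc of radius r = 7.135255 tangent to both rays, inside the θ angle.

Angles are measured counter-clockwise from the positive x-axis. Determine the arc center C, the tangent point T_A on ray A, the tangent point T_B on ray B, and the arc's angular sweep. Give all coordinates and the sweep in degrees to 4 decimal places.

bisector direction at 129.8558° = (-0.640857,0.767660)
center distance |VC| = r/sin(θ/2) = 7.135255/sin(51.0352°) = 9.176787
C = V + |VC|·bis = (14.6319,-13.8397)
T_A = V + ((C−V)·d_A)·d_A = V + 5.7708·d_A = (21.6317,-15.2231)
T_B = V + ((C−V)·d_B)·d_B = V + 5.7708·d_B = (14.7428,-20.9741)
sweep = 180° − θ = 77.9295°

center=(14.6319,-13.8397) T_A=(21.6317,-15.2231) T_B=(14.7428,-20.9741) sweep=77.9295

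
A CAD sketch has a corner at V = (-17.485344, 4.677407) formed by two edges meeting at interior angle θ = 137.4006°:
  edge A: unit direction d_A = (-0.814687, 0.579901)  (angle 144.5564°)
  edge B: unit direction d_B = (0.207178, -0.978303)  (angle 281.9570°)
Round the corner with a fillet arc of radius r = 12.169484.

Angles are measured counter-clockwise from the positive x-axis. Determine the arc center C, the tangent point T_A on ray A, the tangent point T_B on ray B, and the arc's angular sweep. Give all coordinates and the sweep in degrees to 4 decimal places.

center=(-28.4078,-2.4855) T_A=(-21.3507,7.4288) T_B=(-16.5024,0.0357) sweep=42.5994

bisector direction at 213.2567° = (-0.836222,-0.548391)
center distance |VC| = r/sin(θ/2) = 12.169484/sin(68.7003°) = 13.061687
C = V + |VC|·bis = (-28.4078,-2.4855)
T_A = V + ((C−V)·d_A)·d_A = V + 4.7446·d_A = (-21.3507,7.4288)
T_B = V + ((C−V)·d_B)·d_B = V + 4.7446·d_B = (-16.5024,0.0357)
sweep = 180° − θ = 42.5994°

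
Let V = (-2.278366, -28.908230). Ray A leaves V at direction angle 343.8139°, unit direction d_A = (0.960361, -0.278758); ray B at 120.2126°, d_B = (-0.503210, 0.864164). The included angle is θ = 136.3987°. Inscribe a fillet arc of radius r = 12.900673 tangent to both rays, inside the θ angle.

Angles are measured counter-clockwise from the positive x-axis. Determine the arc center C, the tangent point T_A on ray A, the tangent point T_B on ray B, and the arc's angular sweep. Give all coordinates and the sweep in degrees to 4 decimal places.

bisector direction at 52.0132° = (0.615479,0.788153)
center distance |VC| = r/sin(θ/2) = 12.900673/sin(68.1993°) = 13.894376
C = V + |VC|·bis = (6.2733,-17.9573)
T_A = V + ((C−V)·d_A)·d_A = V + 5.1601·d_A = (2.6772,-30.3466)
T_B = V + ((C−V)·d_B)·d_B = V + 5.1601·d_B = (-4.8750,-24.4491)
sweep = 180° − θ = 43.6013°

center=(6.2733,-17.9573) T_A=(2.6772,-30.3466) T_B=(-4.8750,-24.4491) sweep=43.6013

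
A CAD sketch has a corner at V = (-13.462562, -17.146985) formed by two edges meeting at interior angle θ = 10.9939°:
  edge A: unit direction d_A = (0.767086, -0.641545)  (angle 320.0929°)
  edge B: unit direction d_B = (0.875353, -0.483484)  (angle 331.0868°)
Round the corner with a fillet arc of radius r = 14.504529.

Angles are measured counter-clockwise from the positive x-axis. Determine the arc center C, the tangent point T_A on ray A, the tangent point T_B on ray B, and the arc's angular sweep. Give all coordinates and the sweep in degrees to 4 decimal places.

center=(111.4574,-102.7140) T_A=(102.1521,-113.8402) T_B=(118.4701,-90.0174) sweep=169.0061

bisector direction at 325.5899° = (0.825013,-0.565113)
center distance |VC| = r/sin(θ/2) = 14.504529/sin(5.4970°) = 151.415705
C = V + |VC|·bis = (111.4574,-102.7140)
T_A = V + ((C−V)·d_A)·d_A = V + 150.7194·d_A = (102.1521,-113.8402)
T_B = V + ((C−V)·d_B)·d_B = V + 150.7194·d_B = (118.4701,-90.0174)
sweep = 180° − θ = 169.0061°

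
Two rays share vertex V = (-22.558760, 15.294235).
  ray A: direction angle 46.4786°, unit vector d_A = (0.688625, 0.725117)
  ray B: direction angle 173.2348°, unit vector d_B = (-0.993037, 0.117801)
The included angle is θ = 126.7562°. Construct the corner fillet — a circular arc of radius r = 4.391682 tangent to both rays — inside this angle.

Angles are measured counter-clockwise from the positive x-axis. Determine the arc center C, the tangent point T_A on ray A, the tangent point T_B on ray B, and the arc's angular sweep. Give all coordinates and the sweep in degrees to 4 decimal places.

center=(-24.2274,19.9147) T_A=(-21.0429,16.8904) T_B=(-24.7447,15.5535) sweep=53.2438

bisector direction at 109.8567° = (-0.339669,0.940545)
center distance |VC| = r/sin(θ/2) = 4.391682/sin(63.3781°) = 4.912489
C = V + |VC|·bis = (-24.2274,19.9147)
T_A = V + ((C−V)·d_A)·d_A = V + 2.2013·d_A = (-21.0429,16.8904)
T_B = V + ((C−V)·d_B)·d_B = V + 2.2013·d_B = (-24.7447,15.5535)
sweep = 180° − θ = 53.2438°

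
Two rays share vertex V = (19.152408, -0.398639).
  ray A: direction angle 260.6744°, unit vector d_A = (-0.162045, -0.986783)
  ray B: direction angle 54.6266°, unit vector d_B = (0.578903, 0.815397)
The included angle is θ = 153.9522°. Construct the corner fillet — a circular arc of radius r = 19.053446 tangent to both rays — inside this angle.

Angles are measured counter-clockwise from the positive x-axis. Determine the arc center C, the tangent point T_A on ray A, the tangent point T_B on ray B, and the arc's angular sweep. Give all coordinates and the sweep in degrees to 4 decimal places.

center=(37.2399,-7.8351) T_A=(18.4382,-4.7476) T_B=(21.7038,3.1950) sweep=26.0478

bisector direction at 337.6505° = (0.924882,-0.380255)
center distance |VC| = r/sin(θ/2) = 19.053446/sin(76.9761°) = 19.556515
C = V + |VC|·bis = (37.2399,-7.8351)
T_A = V + ((C−V)·d_A)·d_A = V + 4.4072·d_A = (18.4382,-4.7476)
T_B = V + ((C−V)·d_B)·d_B = V + 4.4072·d_B = (21.7038,3.1950)
sweep = 180° − θ = 26.0478°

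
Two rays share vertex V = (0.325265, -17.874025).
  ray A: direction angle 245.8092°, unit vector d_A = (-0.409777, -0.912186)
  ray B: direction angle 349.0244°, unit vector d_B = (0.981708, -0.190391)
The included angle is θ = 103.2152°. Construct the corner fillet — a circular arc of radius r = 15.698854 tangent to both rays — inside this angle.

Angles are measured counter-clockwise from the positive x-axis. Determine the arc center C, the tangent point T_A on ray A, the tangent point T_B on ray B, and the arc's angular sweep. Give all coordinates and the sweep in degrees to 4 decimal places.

center=(9.5482,-35.6541) T_A=(-4.7721,-29.2210) T_B=(12.5371,-20.2424) sweep=76.7848

bisector direction at 297.4168° = (0.460460,-0.887680)
center distance |VC| = r/sin(θ/2) = 15.698854/sin(51.6076°) = 20.029775
C = V + |VC|·bis = (9.5482,-35.6541)
T_A = V + ((C−V)·d_A)·d_A = V + 12.4394·d_A = (-4.7721,-29.2210)
T_B = V + ((C−V)·d_B)·d_B = V + 12.4394·d_B = (12.5371,-20.2424)
sweep = 180° − θ = 76.7848°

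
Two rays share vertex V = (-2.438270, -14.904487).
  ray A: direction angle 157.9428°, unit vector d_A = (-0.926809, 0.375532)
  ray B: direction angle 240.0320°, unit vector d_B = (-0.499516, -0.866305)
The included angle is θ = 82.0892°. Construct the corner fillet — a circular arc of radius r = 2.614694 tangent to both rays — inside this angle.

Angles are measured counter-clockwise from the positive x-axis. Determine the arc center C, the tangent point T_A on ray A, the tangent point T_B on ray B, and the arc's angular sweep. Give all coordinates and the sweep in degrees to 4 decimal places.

bisector direction at 198.9874° = (-0.945590,-0.325360)
center distance |VC| = r/sin(θ/2) = 2.614694/sin(41.0446°) = 3.981891
C = V + |VC|·bis = (-6.2035,-16.2000)
T_A = V + ((C−V)·d_A)·d_A = V + 3.0031·d_A = (-5.2216,-13.7767)
T_B = V + ((C−V)·d_B)·d_B = V + 3.0031·d_B = (-3.9384,-17.5061)
sweep = 180° − θ = 97.9108°

center=(-6.2035,-16.2000) T_A=(-5.2216,-13.7767) T_B=(-3.9384,-17.5061) sweep=97.9108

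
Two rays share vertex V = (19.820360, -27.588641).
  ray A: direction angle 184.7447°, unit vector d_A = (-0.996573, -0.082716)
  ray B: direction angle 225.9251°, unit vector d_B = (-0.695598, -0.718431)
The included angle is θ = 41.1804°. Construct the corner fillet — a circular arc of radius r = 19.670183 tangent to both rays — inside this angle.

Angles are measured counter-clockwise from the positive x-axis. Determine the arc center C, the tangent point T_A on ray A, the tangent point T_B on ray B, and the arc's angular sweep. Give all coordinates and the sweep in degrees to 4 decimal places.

bisector direction at 205.3349° = (-0.903822,-0.427908)
center distance |VC| = r/sin(θ/2) = 19.670183/sin(20.5902°) = 55.931804
C = V + |VC|·bis = (-30.7320,-51.5223)
T_A = V + ((C−V)·d_A)·d_A = V + 52.3589·d_A = (-32.3591,-31.9196)
T_B = V + ((C−V)·d_B)·d_B = V + 52.3589·d_B = (-16.6004,-65.2049)
sweep = 180° − θ = 138.8196°

center=(-30.7320,-51.5223) T_A=(-32.3591,-31.9196) T_B=(-16.6004,-65.2049) sweep=138.8196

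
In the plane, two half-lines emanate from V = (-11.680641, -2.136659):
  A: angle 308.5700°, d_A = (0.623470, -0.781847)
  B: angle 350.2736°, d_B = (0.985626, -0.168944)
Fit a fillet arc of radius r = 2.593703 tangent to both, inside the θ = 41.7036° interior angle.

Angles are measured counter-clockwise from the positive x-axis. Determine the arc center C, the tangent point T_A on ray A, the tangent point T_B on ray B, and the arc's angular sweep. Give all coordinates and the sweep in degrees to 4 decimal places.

center=(-5.4073,-5.8435) T_A=(-7.4352,-7.4606) T_B=(-4.9691,-3.2871) sweep=138.2964

bisector direction at 329.4218° = (0.860936,-0.508714)
center distance |VC| = r/sin(θ/2) = 2.593703/sin(20.8518°) = 7.286666
C = V + |VC|·bis = (-5.4073,-5.8435)
T_A = V + ((C−V)·d_A)·d_A = V + 6.8094·d_A = (-7.4352,-7.4606)
T_B = V + ((C−V)·d_B)·d_B = V + 6.8094·d_B = (-4.9691,-3.2871)
sweep = 180° − θ = 138.2964°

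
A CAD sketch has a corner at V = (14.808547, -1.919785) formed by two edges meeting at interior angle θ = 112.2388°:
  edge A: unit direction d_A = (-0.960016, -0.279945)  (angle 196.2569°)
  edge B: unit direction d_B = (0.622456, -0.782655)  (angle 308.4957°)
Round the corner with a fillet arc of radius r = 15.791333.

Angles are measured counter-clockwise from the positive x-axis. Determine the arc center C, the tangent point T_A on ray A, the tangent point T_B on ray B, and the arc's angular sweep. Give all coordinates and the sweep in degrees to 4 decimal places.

center=(9.0496,-20.0481) T_A=(4.6289,-4.8882) T_B=(21.4088,-10.2187) sweep=67.7612

bisector direction at 252.3763° = (-0.302764,-0.953066)
center distance |VC| = r/sin(θ/2) = 15.791333/sin(56.1194°) = 19.021094
C = V + |VC|·bis = (9.0496,-20.0481)
T_A = V + ((C−V)·d_A)·d_A = V + 10.6036·d_A = (4.6289,-4.8882)
T_B = V + ((C−V)·d_B)·d_B = V + 10.6036·d_B = (21.4088,-10.2187)
sweep = 180° − θ = 67.7612°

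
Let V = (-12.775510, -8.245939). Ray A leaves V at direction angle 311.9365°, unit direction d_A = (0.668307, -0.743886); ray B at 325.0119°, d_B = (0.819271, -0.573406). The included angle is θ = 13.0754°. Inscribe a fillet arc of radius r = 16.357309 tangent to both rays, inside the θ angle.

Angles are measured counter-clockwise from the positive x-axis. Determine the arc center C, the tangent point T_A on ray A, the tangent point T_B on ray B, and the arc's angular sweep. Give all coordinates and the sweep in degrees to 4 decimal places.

center=(94.7807,-103.4900) T_A=(82.6127,-114.4217) T_B=(104.1601,-90.0889) sweep=166.9246

bisector direction at 318.4742° = (0.748657,-0.662957)
center distance |VC| = r/sin(θ/2) = 16.357309/sin(6.5377°) = 143.665443
C = V + |VC|·bis = (94.7807,-103.4900)
T_A = V + ((C−V)·d_A)·d_A = V + 142.7312·d_A = (82.6127,-114.4217)
T_B = V + ((C−V)·d_B)·d_B = V + 142.7312·d_B = (104.1601,-90.0889)
sweep = 180° − θ = 166.9246°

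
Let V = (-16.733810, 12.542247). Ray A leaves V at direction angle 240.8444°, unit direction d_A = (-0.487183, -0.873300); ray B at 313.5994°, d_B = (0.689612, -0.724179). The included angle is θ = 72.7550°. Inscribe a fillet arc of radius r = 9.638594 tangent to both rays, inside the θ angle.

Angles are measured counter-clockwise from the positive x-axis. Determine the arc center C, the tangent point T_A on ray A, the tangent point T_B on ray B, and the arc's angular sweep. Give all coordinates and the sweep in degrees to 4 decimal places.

bisector direction at 277.2219° = (0.125712,-0.992067)
center distance |VC| = r/sin(θ/2) = 9.638594/sin(36.3775°) = 16.251137
C = V + |VC|·bis = (-14.6908,-3.5800)
T_A = V + ((C−V)·d_A)·d_A = V + 13.0842·d_A = (-23.1082,1.1158)
T_B = V + ((C−V)·d_B)·d_B = V + 13.0842·d_B = (-7.7108,3.0669)
sweep = 180° − θ = 107.2450°

center=(-14.6908,-3.5800) T_A=(-23.1082,1.1158) T_B=(-7.7108,3.0669) sweep=107.2450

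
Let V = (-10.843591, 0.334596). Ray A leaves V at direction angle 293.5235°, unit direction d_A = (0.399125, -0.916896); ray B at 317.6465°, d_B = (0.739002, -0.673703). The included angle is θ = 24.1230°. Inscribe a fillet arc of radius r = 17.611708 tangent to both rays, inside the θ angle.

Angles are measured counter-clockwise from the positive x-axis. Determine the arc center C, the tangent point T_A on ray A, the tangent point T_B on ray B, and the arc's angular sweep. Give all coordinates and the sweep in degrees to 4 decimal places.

center=(38.2010,-68.2081) T_A=(22.0529,-75.2373) T_B=(50.0661,-55.1930) sweep=155.8770

bisector direction at 305.5850° = (0.581910,-0.813253)
center distance |VC| = r/sin(θ/2) = 17.611708/sin(12.0615°) = 84.282074
C = V + |VC|·bis = (38.2010,-68.2081)
T_A = V + ((C−V)·d_A)·d_A = V + 82.4215·d_A = (22.0529,-75.2373)
T_B = V + ((C−V)·d_B)·d_B = V + 82.4215·d_B = (50.0661,-55.1930)
sweep = 180° − θ = 155.8770°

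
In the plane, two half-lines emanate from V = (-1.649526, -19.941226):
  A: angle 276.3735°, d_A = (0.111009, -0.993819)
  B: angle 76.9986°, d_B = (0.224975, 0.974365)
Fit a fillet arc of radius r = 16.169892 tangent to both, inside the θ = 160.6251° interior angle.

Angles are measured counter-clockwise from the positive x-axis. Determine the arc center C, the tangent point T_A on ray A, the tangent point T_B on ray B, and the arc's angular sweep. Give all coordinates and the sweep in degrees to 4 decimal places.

center=(14.7268,-20.8895) T_A=(-1.3431,-22.6845) T_B=(-1.0285,-17.2517) sweep=19.3749

bisector direction at 356.6861° = (0.998328,-0.057807)
center distance |VC| = r/sin(θ/2) = 16.169892/sin(80.3126°) = 16.403804
C = V + |VC|·bis = (14.7268,-20.8895)
T_A = V + ((C−V)·d_A)·d_A = V + 2.7603·d_A = (-1.3431,-22.6845)
T_B = V + ((C−V)·d_B)·d_B = V + 2.7603·d_B = (-1.0285,-17.2517)
sweep = 180° − θ = 19.3749°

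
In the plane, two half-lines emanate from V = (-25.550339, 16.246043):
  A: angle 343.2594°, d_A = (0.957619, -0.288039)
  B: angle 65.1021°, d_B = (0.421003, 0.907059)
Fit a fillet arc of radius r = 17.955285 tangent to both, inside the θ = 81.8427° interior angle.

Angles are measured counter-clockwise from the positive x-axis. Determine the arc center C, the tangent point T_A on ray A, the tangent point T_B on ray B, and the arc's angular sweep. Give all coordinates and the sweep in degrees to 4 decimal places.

center=(-0.5438,27.4743) T_A=(-5.7156,10.2800) T_B=(-16.8303,35.0336) sweep=98.1573

bisector direction at 24.1808° = (0.912258,0.409617)
center distance |VC| = r/sin(θ/2) = 17.955285/sin(40.9213°) = 27.411711
C = V + |VC|·bis = (-0.5438,27.4743)
T_A = V + ((C−V)·d_A)·d_A = V + 20.7125·d_A = (-5.7156,10.2800)
T_B = V + ((C−V)·d_B)·d_B = V + 20.7125·d_B = (-16.8303,35.0336)
sweep = 180° − θ = 98.1573°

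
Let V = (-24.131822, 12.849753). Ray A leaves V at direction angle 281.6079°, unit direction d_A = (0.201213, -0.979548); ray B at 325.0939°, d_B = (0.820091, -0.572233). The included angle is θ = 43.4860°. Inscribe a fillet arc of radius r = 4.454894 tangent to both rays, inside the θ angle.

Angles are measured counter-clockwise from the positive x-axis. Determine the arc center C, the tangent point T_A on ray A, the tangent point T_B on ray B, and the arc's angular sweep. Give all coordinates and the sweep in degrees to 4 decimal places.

bisector direction at 303.3509° = (0.549765,-0.835319)
center distance |VC| = r/sin(θ/2) = 4.454894/sin(21.7430°) = 12.025824
C = V + |VC|·bis = (-17.5204,2.8043)
T_A = V + ((C−V)·d_A)·d_A = V + 11.1702·d_A = (-21.8842,1.9080)
T_B = V + ((C−V)·d_B)·d_B = V + 11.1702·d_B = (-14.9712,6.4578)
sweep = 180° − θ = 136.5140°

center=(-17.5204,2.8043) T_A=(-21.8842,1.9080) T_B=(-14.9712,6.4578) sweep=136.5140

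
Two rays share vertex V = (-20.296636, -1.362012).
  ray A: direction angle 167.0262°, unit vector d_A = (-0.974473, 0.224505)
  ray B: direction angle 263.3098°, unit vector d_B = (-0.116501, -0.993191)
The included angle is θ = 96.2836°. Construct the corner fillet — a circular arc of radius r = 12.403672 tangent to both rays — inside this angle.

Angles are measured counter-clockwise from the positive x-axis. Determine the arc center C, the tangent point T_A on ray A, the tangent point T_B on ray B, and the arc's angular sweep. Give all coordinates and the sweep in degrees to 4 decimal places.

bisector direction at 215.1680° = (-0.817467,-0.575976)
center distance |VC| = r/sin(θ/2) = 12.403672/sin(48.1418°) = 16.653727
C = V + |VC|·bis = (-33.9105,-10.9542)
T_A = V + ((C−V)·d_A)·d_A = V + 11.1129·d_A = (-31.1258,1.1329)
T_B = V + ((C−V)·d_B)·d_B = V + 11.1129·d_B = (-21.5913,-12.3992)
sweep = 180° − θ = 83.7164°

center=(-33.9105,-10.9542) T_A=(-31.1258,1.1329) T_B=(-21.5913,-12.3992) sweep=83.7164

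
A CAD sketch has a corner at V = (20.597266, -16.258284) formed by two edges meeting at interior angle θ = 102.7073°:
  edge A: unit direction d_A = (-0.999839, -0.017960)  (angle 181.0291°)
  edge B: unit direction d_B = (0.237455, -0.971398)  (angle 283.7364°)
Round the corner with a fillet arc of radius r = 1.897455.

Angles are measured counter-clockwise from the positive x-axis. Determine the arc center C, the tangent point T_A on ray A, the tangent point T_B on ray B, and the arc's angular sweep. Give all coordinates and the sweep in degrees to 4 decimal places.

bisector direction at 232.3828° = (-0.610384,-0.792106)
center distance |VC| = r/sin(θ/2) = 1.897455/sin(51.3537°) = 2.429472
C = V + |VC|·bis = (19.1144,-18.1827)
T_A = V + ((C−V)·d_A)·d_A = V + 1.5172·d_A = (19.0803,-16.2855)
T_B = V + ((C−V)·d_B)·d_B = V + 1.5172·d_B = (20.9575,-17.7321)
sweep = 180° − θ = 77.2927°

center=(19.1144,-18.1827) T_A=(19.0803,-16.2855) T_B=(20.9575,-17.7321) sweep=77.2927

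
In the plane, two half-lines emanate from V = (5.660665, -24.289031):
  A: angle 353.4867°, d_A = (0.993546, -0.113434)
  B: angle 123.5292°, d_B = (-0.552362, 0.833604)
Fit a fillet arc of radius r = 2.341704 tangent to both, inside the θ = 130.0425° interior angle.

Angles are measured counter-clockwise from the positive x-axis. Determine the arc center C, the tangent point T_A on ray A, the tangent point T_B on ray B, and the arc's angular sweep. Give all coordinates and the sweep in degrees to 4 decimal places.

bisector direction at 58.5079° = (0.522380,0.852713)
center distance |VC| = r/sin(θ/2) = 2.341704/sin(65.0212°) = 2.583338
C = V + |VC|·bis = (7.0101,-22.0862)
T_A = V + ((C−V)·d_A)·d_A = V + 1.0909·d_A = (6.7445,-24.4128)
T_B = V + ((C−V)·d_B)·d_B = V + 1.0909·d_B = (5.0581,-23.3797)
sweep = 180° − θ = 49.9575°

center=(7.0101,-22.0862) T_A=(6.7445,-24.4128) T_B=(5.0581,-23.3797) sweep=49.9575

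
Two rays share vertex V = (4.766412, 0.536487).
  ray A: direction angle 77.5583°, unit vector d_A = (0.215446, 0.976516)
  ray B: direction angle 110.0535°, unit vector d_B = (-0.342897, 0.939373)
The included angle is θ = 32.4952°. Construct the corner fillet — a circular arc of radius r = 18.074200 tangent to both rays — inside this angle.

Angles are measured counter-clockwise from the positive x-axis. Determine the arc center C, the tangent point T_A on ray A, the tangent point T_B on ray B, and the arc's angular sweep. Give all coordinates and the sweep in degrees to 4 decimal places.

center=(0.4785,64.9935) T_A=(18.1283,61.0994) T_B=(-16.4999,58.7959) sweep=147.5048

bisector direction at 93.8059° = (-0.066377,0.997795)
center distance |VC| = r/sin(θ/2) = 18.074200/sin(16.2476°) = 64.599441
C = V + |VC|·bis = (0.4785,64.9935)
T_A = V + ((C−V)·d_A)·d_A = V + 62.0194·d_A = (18.1283,61.0994)
T_B = V + ((C−V)·d_B)·d_B = V + 62.0194·d_B = (-16.4999,58.7959)
sweep = 180° − θ = 147.5048°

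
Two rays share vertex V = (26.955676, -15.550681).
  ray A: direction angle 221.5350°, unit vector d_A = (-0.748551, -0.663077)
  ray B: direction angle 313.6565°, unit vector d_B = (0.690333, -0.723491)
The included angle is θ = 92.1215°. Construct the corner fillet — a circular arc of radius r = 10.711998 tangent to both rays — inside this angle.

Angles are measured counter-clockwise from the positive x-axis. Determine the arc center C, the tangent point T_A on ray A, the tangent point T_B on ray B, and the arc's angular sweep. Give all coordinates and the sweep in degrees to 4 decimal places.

bisector direction at 267.5958° = (-0.041950,-0.999120)
center distance |VC| = r/sin(θ/2) = 10.711998/sin(46.0607°) = 14.876206
C = V + |VC|·bis = (26.3316,-30.4138)
T_A = V + ((C−V)·d_A)·d_A = V + 10.3225·d_A = (19.2287,-22.3953)
T_B = V + ((C−V)·d_B)·d_B = V + 10.3225·d_B = (34.0817,-23.0189)
sweep = 180° − θ = 87.8785°

center=(26.3316,-30.4138) T_A=(19.2287,-22.3953) T_B=(34.0817,-23.0189) sweep=87.8785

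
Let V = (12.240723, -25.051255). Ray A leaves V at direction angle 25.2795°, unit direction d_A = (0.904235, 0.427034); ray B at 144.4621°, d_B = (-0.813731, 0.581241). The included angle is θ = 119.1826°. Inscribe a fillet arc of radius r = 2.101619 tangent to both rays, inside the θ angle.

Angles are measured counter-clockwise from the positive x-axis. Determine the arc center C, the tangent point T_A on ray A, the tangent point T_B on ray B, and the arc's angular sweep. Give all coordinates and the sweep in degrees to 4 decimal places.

center=(12.4586,-22.6242) T_A=(13.3560,-24.5245) T_B=(11.2370,-24.3343) sweep=60.8174

bisector direction at 84.8708° = (0.089402,0.995996)
center distance |VC| = r/sin(θ/2) = 2.101619/sin(59.5913°) = 2.436838
C = V + |VC|·bis = (12.4586,-22.6242)
T_A = V + ((C−V)·d_A)·d_A = V + 1.2334·d_A = (13.3560,-24.5245)
T_B = V + ((C−V)·d_B)·d_B = V + 1.2334·d_B = (11.2370,-24.3343)
sweep = 180° − θ = 60.8174°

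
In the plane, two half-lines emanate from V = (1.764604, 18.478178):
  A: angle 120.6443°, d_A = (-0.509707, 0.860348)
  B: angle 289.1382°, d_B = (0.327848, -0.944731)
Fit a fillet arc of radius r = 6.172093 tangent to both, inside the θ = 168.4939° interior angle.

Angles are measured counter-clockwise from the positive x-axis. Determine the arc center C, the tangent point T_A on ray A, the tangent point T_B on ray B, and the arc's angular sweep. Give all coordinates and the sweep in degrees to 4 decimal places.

center=(-3.8625,15.8672) T_A=(1.4477,19.0132) T_B=(1.9685,17.8907) sweep=11.5061

bisector direction at 204.8913° = (-0.907108,-0.420897)
center distance |VC| = r/sin(θ/2) = 6.172093/sin(84.2469°) = 6.203338
C = V + |VC|·bis = (-3.8625,15.8672)
T_A = V + ((C−V)·d_A)·d_A = V + 0.6218·d_A = (1.4477,19.0132)
T_B = V + ((C−V)·d_B)·d_B = V + 0.6218·d_B = (1.9685,17.8907)
sweep = 180° − θ = 11.5061°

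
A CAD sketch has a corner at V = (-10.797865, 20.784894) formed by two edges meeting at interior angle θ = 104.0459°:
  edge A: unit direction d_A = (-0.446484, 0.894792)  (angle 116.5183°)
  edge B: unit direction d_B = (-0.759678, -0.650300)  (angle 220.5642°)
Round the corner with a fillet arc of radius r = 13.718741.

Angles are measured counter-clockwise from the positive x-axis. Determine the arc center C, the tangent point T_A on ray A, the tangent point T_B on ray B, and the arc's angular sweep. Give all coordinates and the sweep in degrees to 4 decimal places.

bisector direction at 168.5413° = (-0.980068,0.198662)
center distance |VC| = r/sin(θ/2) = 13.718741/sin(52.0230°) = 17.403887
C = V + |VC|·bis = (-27.8549,24.2424)
T_A = V + ((C−V)·d_A)·d_A = V + 10.7094·d_A = (-15.5794,30.3676)
T_B = V + ((C−V)·d_B)·d_B = V + 10.7094·d_B = (-18.9336,13.8206)
sweep = 180° − θ = 75.9541°

center=(-27.8549,24.2424) T_A=(-15.5794,30.3676) T_B=(-18.9336,13.8206) sweep=75.9541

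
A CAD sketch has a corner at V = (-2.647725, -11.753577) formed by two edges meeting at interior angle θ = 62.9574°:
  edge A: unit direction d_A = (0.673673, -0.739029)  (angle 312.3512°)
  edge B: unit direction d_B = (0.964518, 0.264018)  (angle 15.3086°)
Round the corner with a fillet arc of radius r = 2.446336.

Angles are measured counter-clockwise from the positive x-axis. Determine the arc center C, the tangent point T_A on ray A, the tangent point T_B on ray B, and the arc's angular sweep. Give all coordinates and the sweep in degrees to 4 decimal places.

center=(1.8518,-13.0583) T_A=(0.0439,-14.7063) T_B=(1.2059,-10.6987) sweep=117.0426

bisector direction at 343.8299° = (0.960439,-0.278490)
center distance |VC| = r/sin(θ/2) = 2.446336/sin(31.4787°) = 4.684838
C = V + |VC|·bis = (1.8518,-13.0583)
T_A = V + ((C−V)·d_A)·d_A = V + 3.9954·d_A = (0.0439,-14.7063)
T_B = V + ((C−V)·d_B)·d_B = V + 3.9954·d_B = (1.2059,-10.6987)
sweep = 180° − θ = 117.0426°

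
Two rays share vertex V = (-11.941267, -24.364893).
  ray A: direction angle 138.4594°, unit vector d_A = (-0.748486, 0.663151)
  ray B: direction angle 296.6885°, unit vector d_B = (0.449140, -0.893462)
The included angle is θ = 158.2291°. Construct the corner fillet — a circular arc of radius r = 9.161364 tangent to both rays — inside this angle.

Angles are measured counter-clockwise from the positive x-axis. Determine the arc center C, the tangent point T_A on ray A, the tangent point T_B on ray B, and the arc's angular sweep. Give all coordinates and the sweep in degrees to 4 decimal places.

center=(-19.3353,-30.0537) T_A=(-13.2599,-23.1966) T_B=(-11.1500,-25.9390) sweep=21.7709

bisector direction at 217.5739° = (-0.792567,-0.609785)
center distance |VC| = r/sin(θ/2) = 9.161364/sin(79.1145°) = 9.329228
C = V + |VC|·bis = (-19.3353,-30.0537)
T_A = V + ((C−V)·d_A)·d_A = V + 1.7618·d_A = (-13.2599,-23.1966)
T_B = V + ((C−V)·d_B)·d_B = V + 1.7618·d_B = (-11.1500,-25.9390)
sweep = 180° − θ = 21.7709°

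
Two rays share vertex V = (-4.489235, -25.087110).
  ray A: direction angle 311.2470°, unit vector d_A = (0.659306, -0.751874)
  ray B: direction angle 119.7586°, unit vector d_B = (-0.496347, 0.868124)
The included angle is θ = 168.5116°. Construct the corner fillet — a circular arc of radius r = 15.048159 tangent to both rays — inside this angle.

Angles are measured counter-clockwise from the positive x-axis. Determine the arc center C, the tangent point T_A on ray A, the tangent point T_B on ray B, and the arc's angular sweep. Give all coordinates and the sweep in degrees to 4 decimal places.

bisector direction at 35.5028° = (0.814087,0.580743)
center distance |VC| = r/sin(θ/2) = 15.048159/sin(84.2558°) = 15.124102
C = V + |VC|·bis = (7.8231,-16.3039)
T_A = V + ((C−V)·d_A)·d_A = V + 1.5137·d_A = (-3.4912,-26.2252)
T_B = V + ((C−V)·d_B)·d_B = V + 1.5137·d_B = (-5.2406,-23.7730)
sweep = 180° − θ = 11.4884°

center=(7.8231,-16.3039) T_A=(-3.4912,-26.2252) T_B=(-5.2406,-23.7730) sweep=11.4884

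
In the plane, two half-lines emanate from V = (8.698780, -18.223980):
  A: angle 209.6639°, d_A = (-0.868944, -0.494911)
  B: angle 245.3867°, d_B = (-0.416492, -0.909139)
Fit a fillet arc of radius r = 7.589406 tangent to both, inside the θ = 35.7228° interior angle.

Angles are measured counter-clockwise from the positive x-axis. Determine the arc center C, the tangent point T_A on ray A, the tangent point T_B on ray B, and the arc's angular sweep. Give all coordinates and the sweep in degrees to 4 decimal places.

center=(-8.0101,-36.4746) T_A=(-11.7661,-29.8799) T_B=(-1.1102,-39.6356) sweep=144.2772

bisector direction at 227.5253° = (-0.675265,-0.737576)
center distance |VC| = r/sin(θ/2) = 7.589406/sin(17.8614°) = 24.744126
C = V + |VC|·bis = (-8.0101,-36.4746)
T_A = V + ((C−V)·d_A)·d_A = V + 23.5515·d_A = (-11.7661,-29.8799)
T_B = V + ((C−V)·d_B)·d_B = V + 23.5515·d_B = (-1.1102,-39.6356)
sweep = 180° − θ = 144.2772°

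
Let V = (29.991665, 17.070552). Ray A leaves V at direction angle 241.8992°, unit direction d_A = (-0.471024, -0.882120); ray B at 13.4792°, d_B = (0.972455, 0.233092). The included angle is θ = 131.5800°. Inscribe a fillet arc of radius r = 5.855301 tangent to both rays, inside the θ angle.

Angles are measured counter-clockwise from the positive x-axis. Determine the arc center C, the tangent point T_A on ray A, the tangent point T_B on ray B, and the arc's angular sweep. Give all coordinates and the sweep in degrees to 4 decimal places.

center=(33.9167,11.9902) T_A=(28.7516,14.7482) T_B=(32.5519,17.6842) sweep=48.4200

bisector direction at 307.6892° = (0.611378,-0.791339)
center distance |VC| = r/sin(θ/2) = 5.855301/sin(65.7900°) = 6.419944
C = V + |VC|·bis = (33.9167,11.9902)
T_A = V + ((C−V)·d_A)·d_A = V + 2.6327·d_A = (28.7516,14.7482)
T_B = V + ((C−V)·d_B)·d_B = V + 2.6327·d_B = (32.5519,17.6842)
sweep = 180° − θ = 48.4200°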